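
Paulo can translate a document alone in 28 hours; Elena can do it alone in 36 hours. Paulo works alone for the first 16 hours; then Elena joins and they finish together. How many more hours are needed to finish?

27/4 hours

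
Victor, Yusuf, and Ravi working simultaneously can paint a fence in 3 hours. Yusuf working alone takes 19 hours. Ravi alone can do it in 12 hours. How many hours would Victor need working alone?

76/15 hours

Combined rate is 1/3 per hour.
Known contribution: 1/19 + 1/12 = (12 + 19)/228 = 31/228 per hour.
So Victor's rate is 1/3 − 31/228 = 15/76, meaning 76/15 hours alone.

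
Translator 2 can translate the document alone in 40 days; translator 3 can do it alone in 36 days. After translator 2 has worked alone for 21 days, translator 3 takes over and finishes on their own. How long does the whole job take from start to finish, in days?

In 21 days translator 2 does 21/40 of the job, leaving 19/40.
Translator 3 works at 1/36 per day, so finishing takes 19/40 ÷ 1/36 = 171/10 days.
Total time = 21 + 171/10 = 381/10 days.

381/10 days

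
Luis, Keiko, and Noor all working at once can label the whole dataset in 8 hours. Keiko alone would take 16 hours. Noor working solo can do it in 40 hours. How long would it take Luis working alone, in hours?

80/3 hours

Combined rate is 1/8 per hour.
Known contribution: 1/16 + 1/40 = (5 + 2)/80 = 7/80 per hour.
So Luis's rate is 1/8 − 7/80 = 3/80, meaning 80/3 hours alone.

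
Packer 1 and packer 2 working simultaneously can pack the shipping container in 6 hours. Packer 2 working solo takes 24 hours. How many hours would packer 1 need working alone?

8 hours

Combined rate is 1/6 per hour.
Known contribution: 1/24 per hour.
So packer 1's rate is 1/6 − 1/24 = 1/8, meaning 8 hours alone.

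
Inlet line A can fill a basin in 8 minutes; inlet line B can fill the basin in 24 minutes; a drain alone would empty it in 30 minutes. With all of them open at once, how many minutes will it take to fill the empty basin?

15/2 minutes

Net rate = 1/8 + 1/24 − 1/30 = (15 + 5 − 4)/120 = 16/120 = 2/15 per minute.
Filling time = 1 ÷ (2/15) = 15/2 minutes.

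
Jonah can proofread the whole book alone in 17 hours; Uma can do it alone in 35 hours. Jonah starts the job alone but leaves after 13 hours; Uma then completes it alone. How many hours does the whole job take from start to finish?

361/17 hours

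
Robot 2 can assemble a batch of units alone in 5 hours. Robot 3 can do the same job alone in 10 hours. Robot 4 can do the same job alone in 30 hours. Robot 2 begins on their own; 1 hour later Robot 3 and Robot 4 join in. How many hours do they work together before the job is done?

In the first 1 hour Robot 2 alone does 1/5 of the job, leaving 4/5.
Once everyone is working, combined rate: 1/5 + 1/10 + 1/30 = (6 + 3 + 1)/30 = 10/30 = 1/3 per hour.
Remaining 4/5 at 1/3 per hour takes 12/5 hours.

12/5 hours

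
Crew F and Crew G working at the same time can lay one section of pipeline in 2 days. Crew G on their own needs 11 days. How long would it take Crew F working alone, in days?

22/9 days

Combined rate is 1/2 per day.
Known contribution: 1/11 per day.
So Crew F's rate is 1/2 − 1/11 = 9/22, meaning 22/9 days alone.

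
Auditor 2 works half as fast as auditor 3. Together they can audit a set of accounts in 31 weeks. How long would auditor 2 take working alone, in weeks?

93 weeks

Let auditor 3's rate be r; then auditor 2's rate is (1/2)r, so together (1/2 + 1)r = (3/2)r = 1/31.
Thus r = 2/93 per week.
Auditor 3 alone: 93/2 weeks; auditor 2 alone: 93 weeks.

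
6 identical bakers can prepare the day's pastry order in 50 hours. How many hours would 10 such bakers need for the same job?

30 hours

Total work is 6·50 = 300 baker-hours.
With 10 bakers: 300/10 = 30 hours.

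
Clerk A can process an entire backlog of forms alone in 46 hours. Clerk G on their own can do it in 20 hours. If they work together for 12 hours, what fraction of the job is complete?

99/115

Combined rate: 1/46 + 1/20 = (10 + 23)/460 = 33/460 per hour.
In 12 hours they complete 12·33/460 = 99/115 of the job.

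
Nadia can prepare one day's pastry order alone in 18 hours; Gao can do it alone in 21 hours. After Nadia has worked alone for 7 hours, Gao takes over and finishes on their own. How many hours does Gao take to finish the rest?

In 7 hours Nadia does 7/18 of the job, leaving 11/18.
Gao works at 1/21 per hour, so finishing takes 11/18 ÷ 1/21 = 77/6 hours.

77/6 hours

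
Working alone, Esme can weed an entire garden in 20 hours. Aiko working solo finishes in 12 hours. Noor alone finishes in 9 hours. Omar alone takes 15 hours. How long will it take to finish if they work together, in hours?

45/14 hours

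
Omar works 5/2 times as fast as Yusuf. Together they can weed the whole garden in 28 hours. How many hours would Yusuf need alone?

Let Yusuf's rate be r; then Omar's rate is (5/2)r, so together (5/2 + 1)r = (7/2)r = 1/28.
Thus r = 1/98 per hour.
Yusuf alone: 98 hours; Omar alone: 196/5 hours.

98 hours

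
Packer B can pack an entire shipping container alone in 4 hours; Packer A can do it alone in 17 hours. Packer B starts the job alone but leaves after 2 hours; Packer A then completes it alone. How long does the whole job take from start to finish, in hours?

21/2 hours

In 2 hours Packer B does 2/4 = 1/2 of the job, leaving 1/2.
Packer A works at 1/17 per hour, so finishing takes 1/2 ÷ 1/17 = 17/2 hours.
Total time = 2 + 17/2 = 21/2 hours.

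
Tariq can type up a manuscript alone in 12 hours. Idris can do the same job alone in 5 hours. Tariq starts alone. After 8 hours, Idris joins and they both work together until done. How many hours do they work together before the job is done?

In the first 8 hours Tariq alone does 8/12 = 2/3 of the job, leaving 1/3.
Once everyone is working, combined rate: 1/12 + 1/5 = (5 + 12)/60 = 17/60 per hour.
Remaining 1/3 at 17/60 per hour takes 20/17 hours.

20/17 hours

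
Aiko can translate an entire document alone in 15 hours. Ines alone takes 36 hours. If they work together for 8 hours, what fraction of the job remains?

Combined rate: 1/15 + 1/36 = (12 + 5)/180 = 17/180 per hour.
In 8 hours they complete 8·17/180 = 34/45 of the job.
So 11/45 remains.

11/45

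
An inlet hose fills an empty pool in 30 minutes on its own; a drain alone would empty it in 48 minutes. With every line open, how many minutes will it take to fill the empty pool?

Net rate = 1/30 − 1/48 = (8 − 5)/240 = 3/240 = 1/80 per minute.
Filling time = 1 ÷ (1/80) = 80 minutes.

80 minutes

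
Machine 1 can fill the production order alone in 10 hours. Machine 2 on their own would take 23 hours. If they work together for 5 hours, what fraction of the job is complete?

Combined rate: 1/10 + 1/23 = (23 + 10)/230 = 33/230 per hour.
In 5 hours they complete 5·33/230 = 33/46 of the job.

33/46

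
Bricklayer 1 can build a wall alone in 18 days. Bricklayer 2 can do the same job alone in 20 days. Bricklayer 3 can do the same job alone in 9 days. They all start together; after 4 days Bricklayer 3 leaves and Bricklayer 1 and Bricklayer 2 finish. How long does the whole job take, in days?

In the first 4 days the combined rate is 13/60, so 13/15 of the job is done, leaving 2/15.
After Bricklayer 3 leaves the rate is 19/180 per day; the remaining 2/15 takes 24/19 days.
Total = 4 + 24/19 = 100/19 days.

100/19 days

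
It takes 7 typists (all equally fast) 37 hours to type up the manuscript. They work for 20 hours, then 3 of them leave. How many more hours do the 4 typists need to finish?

One typist does 1/259 of the job per hour.
After 20 hours with 7 typists, 20/37 is done (17/37 left).
With 4 typists the rate is 4/259, so the rest takes 17/37 ÷ 4/259 = 119/4 hours.

119/4 hours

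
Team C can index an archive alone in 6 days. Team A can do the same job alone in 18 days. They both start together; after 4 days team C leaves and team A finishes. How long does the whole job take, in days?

6 days

In the first 4 days the combined rate is 2/9, so 8/9 of the job is done, leaving 1/9.
After team C leaves the rate is 1/18 per day; the remaining 1/9 takes 2 days.
Total = 4 + 2 = 6 days.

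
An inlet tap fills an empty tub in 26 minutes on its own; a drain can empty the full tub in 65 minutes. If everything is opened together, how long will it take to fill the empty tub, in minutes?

Net rate = 1/26 − 1/65 = (5 − 2)/130 = 3/130 per minute.
Filling time = 1 ÷ (3/130) = 130/3 minutes.

130/3 minutes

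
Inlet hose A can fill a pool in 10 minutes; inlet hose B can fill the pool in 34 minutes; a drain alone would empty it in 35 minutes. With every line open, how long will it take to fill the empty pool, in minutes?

119/12 minutes

Net rate = 1/10 + 1/34 − 1/35 = (119 + 35 − 34)/1190 = 120/1190 = 12/119 per minute.
Filling time = 1 ÷ (12/119) = 119/12 minutes.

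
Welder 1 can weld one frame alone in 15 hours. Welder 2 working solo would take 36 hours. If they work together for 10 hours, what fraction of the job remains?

1/18

Combined rate: 1/15 + 1/36 = (12 + 5)/180 = 17/180 per hour.
In 10 hours they complete 10·17/180 = 17/18 of the job.
So 1/18 remains.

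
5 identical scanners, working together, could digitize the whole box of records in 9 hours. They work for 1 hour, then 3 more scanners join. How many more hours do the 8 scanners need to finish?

5 hours

One scanner does 1/45 of the job per hour.
After 1 hour with 5 scanners, 1/9 is done (8/9 left).
With 8 scanners the rate is 8/45, so the rest takes 8/9 ÷ 8/45 = 5 hours.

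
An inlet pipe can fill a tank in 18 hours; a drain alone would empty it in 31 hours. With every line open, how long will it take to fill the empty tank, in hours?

Net rate = 1/18 − 1/31 = (31 − 18)/558 = 13/558 per hour.
Filling time = 1 ÷ (13/558) = 558/13 hours.

558/13 hours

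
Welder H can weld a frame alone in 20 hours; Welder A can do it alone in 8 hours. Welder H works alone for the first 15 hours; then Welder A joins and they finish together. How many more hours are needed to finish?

10/7 hours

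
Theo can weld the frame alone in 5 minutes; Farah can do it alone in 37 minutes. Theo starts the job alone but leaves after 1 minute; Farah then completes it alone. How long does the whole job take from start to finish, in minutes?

In 1 minute Theo does 1/5 of the job, leaving 4/5.
Farah works at 1/37 per minute, so finishing takes 4/5 ÷ 1/37 = 148/5 minutes.
Total time = 1 + 148/5 = 153/5 minutes.

153/5 minutes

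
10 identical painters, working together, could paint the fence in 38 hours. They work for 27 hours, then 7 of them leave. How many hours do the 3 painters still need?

110/3 hours

One painter does 1/380 of the job per hour.
After 27 hours with 10 painters, 27/38 is done (11/38 left).
With 3 painters the rate is 3/380, so the rest takes 11/38 ÷ 3/380 = 110/3 hours.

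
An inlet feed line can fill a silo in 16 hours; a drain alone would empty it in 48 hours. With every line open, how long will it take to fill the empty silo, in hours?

Net rate = 1/16 − 1/48 = (3 − 1)/48 = 2/48 = 1/24 per hour.
Filling time = 1 ÷ (1/24) = 24 hours.

24 hours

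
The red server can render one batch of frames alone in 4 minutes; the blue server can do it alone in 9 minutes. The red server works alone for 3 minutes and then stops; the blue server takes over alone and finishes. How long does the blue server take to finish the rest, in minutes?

In 3 minutes the red server does 3/4 of the job, leaving 1/4.
The blue server works at 1/9 per minute, so finishing takes 1/4 ÷ 1/9 = 9/4 minutes.

9/4 minutes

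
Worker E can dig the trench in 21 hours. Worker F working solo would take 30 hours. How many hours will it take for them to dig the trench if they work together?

210/17 hours

Combined rate: 1/21 + 1/30 = (10 + 7)/210 = 17/210 per hour.
Time = 1 ÷ (17/210) = 210/17 hours.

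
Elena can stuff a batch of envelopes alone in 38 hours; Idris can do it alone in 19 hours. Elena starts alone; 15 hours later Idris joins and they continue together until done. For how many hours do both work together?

In 15 hours Elena does 15/38 of the job, leaving 23/38.
Elena and Idris together work at 3/38 per hour, so finishing takes 23/38 ÷ 3/38 = 23/3 hours.

23/3 hours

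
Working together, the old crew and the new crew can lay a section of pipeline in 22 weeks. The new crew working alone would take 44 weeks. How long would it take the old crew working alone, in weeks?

Combined rate is 1/22 per week.
Known contribution: 1/44 per week.
So the old crew's rate is 1/22 − 1/44 = 1/44, meaning 44 weeks alone.

44 weeks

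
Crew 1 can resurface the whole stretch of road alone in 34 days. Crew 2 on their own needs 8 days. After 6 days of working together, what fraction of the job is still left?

5/68

Combined rate: 1/34 + 1/8 = (4 + 17)/136 = 21/136 per day.
In 6 days they complete 6·21/136 = 63/68 of the job.
So 5/68 remains.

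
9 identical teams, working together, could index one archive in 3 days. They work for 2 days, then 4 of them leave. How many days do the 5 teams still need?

One team does 1/27 of the job per day.
After 2 days with 9 teams, 2/3 is done (1/3 left).
With 5 teams the rate is 5/27, so the rest takes 1/3 ÷ 5/27 = 9/5 days.

9/5 days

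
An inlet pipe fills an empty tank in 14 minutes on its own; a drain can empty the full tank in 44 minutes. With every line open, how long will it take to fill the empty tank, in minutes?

308/15 minutes

Net rate = 1/14 − 1/44 = (22 − 7)/308 = 15/308 per minute.
Filling time = 1 ÷ (15/308) = 308/15 minutes.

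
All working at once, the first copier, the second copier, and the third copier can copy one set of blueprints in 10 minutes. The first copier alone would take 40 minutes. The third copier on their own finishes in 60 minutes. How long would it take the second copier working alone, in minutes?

120/7 minutes

Combined rate is 1/10 per minute.
Known contribution: 1/40 + 1/60 = (3 + 2)/120 = 5/120 = 1/24 per minute.
So the second copier's rate is 1/10 − 1/24 = 7/120, meaning 120/7 minutes alone.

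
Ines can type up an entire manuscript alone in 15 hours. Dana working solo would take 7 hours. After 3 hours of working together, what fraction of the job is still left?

Combined rate: 1/15 + 1/7 = (7 + 15)/105 = 22/105 per hour.
In 3 hours they complete 3·22/105 = 22/35 of the job.
So 13/35 remains.

13/35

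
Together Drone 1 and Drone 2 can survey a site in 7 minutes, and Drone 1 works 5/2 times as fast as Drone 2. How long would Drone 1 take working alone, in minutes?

Let Drone 2's rate be r; then Drone 1's rate is (5/2)r, so together (5/2 + 1)r = (7/2)r = 1/7.
Thus r = 2/49 per minute.
Drone 2 alone: 49/2 minutes; Drone 1 alone: 49/5 minutes.

49/5 minutes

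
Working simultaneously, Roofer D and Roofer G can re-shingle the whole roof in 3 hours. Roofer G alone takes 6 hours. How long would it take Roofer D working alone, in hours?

Combined rate is 1/3 per hour.
Known contribution: 1/6 per hour.
So Roofer D's rate is 1/3 − 1/6 = 1/6, meaning 6 hours alone.

6 hours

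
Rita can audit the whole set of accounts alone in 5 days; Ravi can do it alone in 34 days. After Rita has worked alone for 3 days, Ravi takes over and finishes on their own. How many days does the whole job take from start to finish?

83/5 days

In 3 days Rita does 3/5 of the job, leaving 2/5.
Ravi works at 1/34 per day, so finishing takes 2/5 ÷ 1/34 = 68/5 days.
Total time = 3 + 68/5 = 83/5 days.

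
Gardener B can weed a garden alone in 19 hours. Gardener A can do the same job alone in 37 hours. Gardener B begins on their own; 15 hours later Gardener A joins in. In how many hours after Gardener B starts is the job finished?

247/14 hours

In the first 15 hours Gardener B alone does 15/19 of the job, leaving 4/19.
Once everyone is working, combined rate: 1/19 + 1/37 = (37 + 19)/703 = 56/703 per hour.
Remaining 4/19 at 56/703 per hour takes 37/14 hours.
Total from the start = 15 + 37/14 = 247/14 hours.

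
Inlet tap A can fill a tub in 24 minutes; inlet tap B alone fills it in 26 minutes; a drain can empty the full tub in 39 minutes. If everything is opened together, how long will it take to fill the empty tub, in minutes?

312/17 minutes

Net rate = 1/24 + 1/26 − 1/39 = (13 + 12 − 8)/312 = 17/312 per minute.
Filling time = 1 ÷ (17/312) = 312/17 minutes.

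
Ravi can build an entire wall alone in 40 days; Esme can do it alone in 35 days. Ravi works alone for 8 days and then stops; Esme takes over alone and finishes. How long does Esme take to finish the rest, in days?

28 days

In 8 days Ravi does 8/40 = 1/5 of the job, leaving 4/5.
Esme works at 1/35 per day, so finishing takes 4/5 ÷ 1/35 = 28 days.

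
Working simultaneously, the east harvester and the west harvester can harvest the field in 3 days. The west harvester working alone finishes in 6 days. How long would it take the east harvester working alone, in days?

6 days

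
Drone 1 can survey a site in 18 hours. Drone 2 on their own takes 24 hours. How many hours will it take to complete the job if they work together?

Combined rate: 1/18 + 1/24 = (4 + 3)/72 = 7/72 per hour.
Time = 1 ÷ (7/72) = 72/7 hours.

72/7 hours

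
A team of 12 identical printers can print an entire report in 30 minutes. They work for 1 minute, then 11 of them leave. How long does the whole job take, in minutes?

One printer does 1/360 of the job per minute.
After 1 minute with 12 printers, 1/30 is done (29/30 left).
With 1 printer the rate is 1/360, so the rest takes 29/30 ÷ 1/360 = 348 minutes.
Total = 1 + 348 = 349 minutes.

349 minutes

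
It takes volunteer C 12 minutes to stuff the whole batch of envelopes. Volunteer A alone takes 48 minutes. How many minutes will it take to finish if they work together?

48/5 minutes

With two workers the combined time is the product over the sum: 12·48/(12+48) = 576/60 = 48/5 minutes.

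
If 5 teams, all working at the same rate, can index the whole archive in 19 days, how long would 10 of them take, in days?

19/2 days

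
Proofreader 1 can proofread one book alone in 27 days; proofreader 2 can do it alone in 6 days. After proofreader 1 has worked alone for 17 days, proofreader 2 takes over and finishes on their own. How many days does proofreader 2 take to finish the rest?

In 17 days proofreader 1 does 17/27 of the job, leaving 10/27.
Proofreader 2 works at 1/6 per day, so finishing takes 10/27 ÷ 1/6 = 20/9 days.

20/9 days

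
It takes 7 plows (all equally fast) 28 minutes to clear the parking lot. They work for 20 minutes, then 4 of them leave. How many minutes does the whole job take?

116/3 minutes

One plow does 1/196 of the job per minute.
After 20 minutes with 7 plows, 5/7 is done (2/7 left).
With 3 plows the rate is 3/196, so the rest takes 2/7 ÷ 3/196 = 56/3 minutes.
Total = 20 + 56/3 = 116/3 minutes.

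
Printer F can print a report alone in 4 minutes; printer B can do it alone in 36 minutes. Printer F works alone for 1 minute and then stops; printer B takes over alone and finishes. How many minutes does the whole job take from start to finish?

In 1 minute printer F does 1/4 of the job, leaving 3/4.
Printer B works at 1/36 per minute, so finishing takes 3/4 ÷ 1/36 = 27 minutes.
Total time = 1 + 27 = 28 minutes.

28 minutes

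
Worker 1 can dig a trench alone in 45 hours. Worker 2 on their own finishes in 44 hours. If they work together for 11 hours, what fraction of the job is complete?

Combined rate: 1/45 + 1/44 = (44 + 45)/1980 = 89/1980 per hour.
In 11 hours they complete 11·89/1980 = 89/180 of the job.

89/180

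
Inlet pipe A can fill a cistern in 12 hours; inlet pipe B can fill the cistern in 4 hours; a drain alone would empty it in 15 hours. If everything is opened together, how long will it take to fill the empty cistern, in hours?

Net rate = 1/12 + 1/4 − 1/15 = (5 + 15 − 4)/60 = 16/60 = 4/15 per hour.
Filling time = 1 ÷ (4/15) = 15/4 hours.

15/4 hours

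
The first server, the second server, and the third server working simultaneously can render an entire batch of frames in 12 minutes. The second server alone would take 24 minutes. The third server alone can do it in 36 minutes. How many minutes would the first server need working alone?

72 minutes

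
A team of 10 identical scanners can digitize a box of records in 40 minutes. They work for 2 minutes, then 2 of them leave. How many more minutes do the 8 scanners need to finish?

One scanner does 1/400 of the job per minute.
After 2 minutes with 10 scanners, 1/20 is done (19/20 left).
With 8 scanners the rate is 8/400 = 1/50, so the rest takes 19/20 ÷ 1/50 = 95/2 minutes.

95/2 minutes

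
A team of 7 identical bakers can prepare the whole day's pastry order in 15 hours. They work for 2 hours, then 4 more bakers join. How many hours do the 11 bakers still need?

91/11 hours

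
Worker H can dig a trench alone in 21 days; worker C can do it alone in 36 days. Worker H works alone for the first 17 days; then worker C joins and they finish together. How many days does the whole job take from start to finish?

In 17 days worker H does 17/21 of the job, leaving 4/21.
Worker H and worker C together work at 19/252 per day, so finishing takes 4/21 ÷ 19/252 = 48/19 days.
Total time = 17 + 48/19 = 371/19 days.

371/19 days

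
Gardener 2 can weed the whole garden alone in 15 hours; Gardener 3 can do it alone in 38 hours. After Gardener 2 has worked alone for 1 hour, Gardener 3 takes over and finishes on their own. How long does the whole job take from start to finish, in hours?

In 1 hour Gardener 2 does 1/15 of the job, leaving 14/15.
Gardener 3 works at 1/38 per hour, so finishing takes 14/15 ÷ 1/38 = 532/15 hours.
Total time = 1 + 532/15 = 547/15 hours.

547/15 hours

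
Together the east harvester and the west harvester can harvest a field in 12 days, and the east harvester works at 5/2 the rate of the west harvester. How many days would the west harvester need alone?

42 days

Let the west harvester's rate be r; then the east harvester's rate is (5/2)r, so together (5/2 + 1)r = (7/2)r = 1/12.
Thus r = 1/42 per day.
The west harvester alone: 42 days; the east harvester alone: 84/5 days.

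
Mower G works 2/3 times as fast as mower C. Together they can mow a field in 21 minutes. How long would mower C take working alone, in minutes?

35 minutes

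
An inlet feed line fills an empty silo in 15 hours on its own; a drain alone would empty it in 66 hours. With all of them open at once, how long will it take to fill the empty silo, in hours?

Net rate = 1/15 − 1/66 = (22 − 5)/330 = 17/330 per hour.
Filling time = 1 ÷ (17/330) = 330/17 hours.

330/17 hours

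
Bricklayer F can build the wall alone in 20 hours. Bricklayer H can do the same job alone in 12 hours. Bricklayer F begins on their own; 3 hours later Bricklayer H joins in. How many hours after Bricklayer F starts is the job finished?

75/8 hours

In the first 3 hours Bricklayer F alone does 3/20 of the job, leaving 17/20.
Once everyone is working, combined rate: 1/20 + 1/12 = (3 + 5)/60 = 8/60 = 2/15 per hour.
Remaining 17/20 at 2/15 per hour takes 51/8 hours.
Total from the start = 3 + 51/8 = 75/8 hours.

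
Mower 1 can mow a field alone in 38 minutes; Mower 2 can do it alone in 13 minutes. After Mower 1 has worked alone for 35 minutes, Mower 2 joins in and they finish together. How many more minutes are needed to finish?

13/17 minutes

In 35 minutes Mower 1 does 35/38 of the job, leaving 3/38.
Mower 1 and Mower 2 together work at 51/494 per minute, so finishing takes 3/38 ÷ 51/494 = 13/17 minutes.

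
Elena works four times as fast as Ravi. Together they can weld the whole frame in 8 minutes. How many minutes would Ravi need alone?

40 minutes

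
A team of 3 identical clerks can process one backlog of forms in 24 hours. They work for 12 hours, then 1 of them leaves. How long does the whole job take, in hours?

One clerk does 1/72 of the job per hour.
After 12 hours with 3 clerks, 1/2 is done (1/2 left).
With 2 clerks the rate is 2/72 = 1/36, so the rest takes 1/2 ÷ 1/36 = 18 hours.
Total = 12 + 18 = 30 hours.

30 hours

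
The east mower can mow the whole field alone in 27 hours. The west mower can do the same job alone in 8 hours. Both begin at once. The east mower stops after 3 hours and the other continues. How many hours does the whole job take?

64/9 hours

In the first 3 hours the combined rate is 35/216, so 35/72 of the job is done, leaving 37/72.
After the east mower leaves the rate is 1/8 per hour; the remaining 37/72 takes 37/9 hours.
Total = 3 + 37/9 = 64/9 hours.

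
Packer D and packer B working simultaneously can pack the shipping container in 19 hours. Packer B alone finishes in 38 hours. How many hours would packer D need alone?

38 hours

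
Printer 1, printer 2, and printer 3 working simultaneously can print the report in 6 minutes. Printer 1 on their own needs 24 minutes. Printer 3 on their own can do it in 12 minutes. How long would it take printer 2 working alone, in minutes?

24 minutes

Combined rate is 1/6 per minute.
Known contribution: 1/24 + 1/12 = (1 + 2)/24 = 3/24 = 1/8 per minute.
So printer 2's rate is 1/6 − 1/8 = 1/24, meaning 24 minutes alone.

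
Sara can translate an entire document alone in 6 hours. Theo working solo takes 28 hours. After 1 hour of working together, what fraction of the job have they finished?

17/84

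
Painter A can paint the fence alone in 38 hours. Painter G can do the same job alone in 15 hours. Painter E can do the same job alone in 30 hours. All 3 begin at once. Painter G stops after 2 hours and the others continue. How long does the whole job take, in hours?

247/17 hours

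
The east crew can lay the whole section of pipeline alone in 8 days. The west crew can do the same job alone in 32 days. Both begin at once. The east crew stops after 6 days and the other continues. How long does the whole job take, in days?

In the first 6 days the combined rate is 5/32, so 15/16 of the job is done, leaving 1/16.
After the east crew leaves the rate is 1/32 per day; the remaining 1/16 takes 2 days.
Total = 6 + 2 = 8 days.

8 days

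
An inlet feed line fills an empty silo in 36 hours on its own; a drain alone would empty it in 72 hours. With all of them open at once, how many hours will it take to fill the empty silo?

72 hours

Net rate = 1/36 − 1/72 = (2 − 1)/72 = 1/72 per hour.
Filling time = 1 ÷ (1/72) = 72 hours.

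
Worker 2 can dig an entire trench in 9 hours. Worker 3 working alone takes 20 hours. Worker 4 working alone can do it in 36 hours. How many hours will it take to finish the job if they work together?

Combined rate: 1/9 + 1/20 + 1/36 = (20 + 9 + 5)/180 = 34/180 = 17/90 per hour.
Time = 1 ÷ (17/90) = 90/17 hours.

90/17 hours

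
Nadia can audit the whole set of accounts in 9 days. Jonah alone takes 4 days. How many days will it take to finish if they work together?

Combined rate: 1/9 + 1/4 = (4 + 9)/36 = 13/36 per day.
Time = 1 ÷ (13/36) = 36/13 days.

36/13 days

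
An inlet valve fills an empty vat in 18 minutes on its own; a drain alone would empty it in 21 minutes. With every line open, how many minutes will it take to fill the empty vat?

Net rate = 1/18 − 1/21 = (7 − 6)/126 = 1/126 per minute.
Filling time = 1 ÷ (1/126) = 126 minutes.

126 minutes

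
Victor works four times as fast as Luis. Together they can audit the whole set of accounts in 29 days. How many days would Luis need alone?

145 days

Let Luis's rate be r; then Victor's rate is 4r, so together (4 + 1)r = 5r = 1/29.
Thus r = 1/145 per day.
Luis alone: 145 days; Victor alone: 145/4 days.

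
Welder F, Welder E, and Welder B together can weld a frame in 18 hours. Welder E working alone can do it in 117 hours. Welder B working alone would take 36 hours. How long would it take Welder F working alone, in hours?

Combined rate is 1/18 per hour.
Known contribution: 1/117 + 1/36 = (4 + 13)/468 = 17/468 per hour.
So Welder F's rate is 1/18 − 17/468 = 1/52, meaning 52 hours alone.

52 hours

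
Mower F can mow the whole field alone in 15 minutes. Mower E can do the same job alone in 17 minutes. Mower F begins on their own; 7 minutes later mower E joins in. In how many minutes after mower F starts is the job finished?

In the first 7 minutes mower F alone does 7/15 of the job, leaving 8/15.
Once everyone is working, combined rate: 1/15 + 1/17 = (17 + 15)/255 = 32/255 per minute.
Remaining 8/15 at 32/255 per minute takes 17/4 minutes.
Total from the start = 7 + 17/4 = 45/4 minutes.

45/4 minutes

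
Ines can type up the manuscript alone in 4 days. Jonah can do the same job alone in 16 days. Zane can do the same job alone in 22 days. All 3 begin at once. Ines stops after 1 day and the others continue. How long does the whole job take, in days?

In the first 1 day the combined rate is 63/176, so 63/176 of the job is done, leaving 113/176.
After Ines leaves the rate is 19/176 per day; the remaining 113/176 takes 113/19 days.
Total = 1 + 113/19 = 132/19 days.

132/19 days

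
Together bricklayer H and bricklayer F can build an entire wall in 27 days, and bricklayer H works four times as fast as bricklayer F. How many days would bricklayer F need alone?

Let bricklayer F's rate be r; then bricklayer H's rate is 4r, so together (4 + 1)r = 5r = 1/27.
Thus r = 1/135 per day.
Bricklayer F alone: 135 days; bricklayer H alone: 135/4 days.

135 days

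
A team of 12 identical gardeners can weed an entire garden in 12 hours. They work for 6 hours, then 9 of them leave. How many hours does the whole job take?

One gardener does 1/144 of the job per hour.
After 6 hours with 12 gardeners, 1/2 is done (1/2 left).
With 3 gardeners the rate is 3/144 = 1/48, so the rest takes 1/2 ÷ 1/48 = 24 hours.
Total = 6 + 24 = 30 hours.

30 hours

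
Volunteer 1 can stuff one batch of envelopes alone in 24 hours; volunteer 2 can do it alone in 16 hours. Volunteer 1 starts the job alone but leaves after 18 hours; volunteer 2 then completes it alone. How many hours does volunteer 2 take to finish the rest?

In 18 hours volunteer 1 does 18/24 = 3/4 of the job, leaving 1/4.
Volunteer 2 works at 1/16 per hour, so finishing takes 1/4 ÷ 1/16 = 4 hours.

4 hours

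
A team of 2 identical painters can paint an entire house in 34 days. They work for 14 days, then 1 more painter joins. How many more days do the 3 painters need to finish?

40/3 days

One painter does 1/68 of the job per day.
After 14 days with 2 painters, 7/17 is done (10/17 left).
With 3 painters the rate is 3/68, so the rest takes 10/17 ÷ 3/68 = 40/3 days.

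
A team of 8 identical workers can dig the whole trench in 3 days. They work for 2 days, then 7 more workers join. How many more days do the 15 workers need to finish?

8/15 days

One worker does 1/24 of the job per day.
After 2 days with 8 workers, 2/3 is done (1/3 left).
With 15 workers the rate is 15/24 = 5/8, so the rest takes 1/3 ÷ 5/8 = 8/15 days.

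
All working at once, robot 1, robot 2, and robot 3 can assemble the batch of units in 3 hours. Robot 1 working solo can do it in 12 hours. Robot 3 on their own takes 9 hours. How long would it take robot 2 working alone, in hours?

36/5 hours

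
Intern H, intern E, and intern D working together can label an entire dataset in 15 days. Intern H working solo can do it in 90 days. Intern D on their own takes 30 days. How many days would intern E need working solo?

Combined rate is 1/15 per day.
Known contribution: 1/90 + 1/30 = (1 + 3)/90 = 4/90 = 2/45 per day.
So intern E's rate is 1/15 − 2/45 = 1/45, meaning 45 days alone.

45 days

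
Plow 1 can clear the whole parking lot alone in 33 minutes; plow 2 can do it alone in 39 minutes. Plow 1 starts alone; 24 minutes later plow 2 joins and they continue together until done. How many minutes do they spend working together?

In 24 minutes plow 1 does 24/33 = 8/11 of the job, leaving 3/11.
Plow 1 and plow 2 together work at 8/143 per minute, so finishing takes 3/11 ÷ 8/143 = 39/8 minutes.

39/8 minutes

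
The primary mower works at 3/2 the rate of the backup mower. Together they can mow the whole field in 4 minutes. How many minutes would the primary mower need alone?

20/3 minutes

Let the backup mower's rate be r; then the primary mower's rate is (3/2)r, so together (3/2 + 1)r = (5/2)r = 1/4.
Thus r = 1/10 per minute.
The backup mower alone: 10 minutes; the primary mower alone: 20/3 minutes.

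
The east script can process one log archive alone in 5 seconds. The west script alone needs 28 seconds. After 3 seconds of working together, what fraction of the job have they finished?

99/140

Combined rate: 1/5 + 1/28 = (28 + 5)/140 = 33/140 per second.
In 3 seconds they complete 3·33/140 = 99/140 of the job.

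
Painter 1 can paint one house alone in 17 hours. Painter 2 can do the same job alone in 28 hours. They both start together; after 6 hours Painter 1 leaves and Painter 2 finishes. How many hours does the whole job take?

In the first 6 hours the combined rate is 45/476, so 135/238 of the job is done, leaving 103/238.
After Painter 1 leaves the rate is 1/28 per hour; the remaining 103/238 takes 206/17 hours.
Total = 6 + 206/17 = 308/17 hours.

308/17 hours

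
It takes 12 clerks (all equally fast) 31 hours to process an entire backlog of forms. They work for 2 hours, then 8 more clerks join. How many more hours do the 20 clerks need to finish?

One clerk does 1/372 of the job per hour.
After 2 hours with 12 clerks, 2/31 is done (29/31 left).
With 20 clerks the rate is 20/372 = 5/93, so the rest takes 29/31 ÷ 5/93 = 87/5 hours.

87/5 hours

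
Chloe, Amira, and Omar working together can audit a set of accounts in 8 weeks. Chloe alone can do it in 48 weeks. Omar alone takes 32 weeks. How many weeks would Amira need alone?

96/7 weeks

Combined rate is 1/8 per week.
Known contribution: 1/48 + 1/32 = (2 + 3)/96 = 5/96 per week.
So Amira's rate is 1/8 − 5/96 = 7/96, meaning 96/7 weeks alone.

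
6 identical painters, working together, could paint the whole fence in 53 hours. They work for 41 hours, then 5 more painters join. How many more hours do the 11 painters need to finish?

72/11 hours

One painter does 1/318 of the job per hour.
After 41 hours with 6 painters, 41/53 is done (12/53 left).
With 11 painters the rate is 11/318, so the rest takes 12/53 ÷ 11/318 = 72/11 hours.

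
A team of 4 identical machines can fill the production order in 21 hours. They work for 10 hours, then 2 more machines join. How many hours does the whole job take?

52/3 hours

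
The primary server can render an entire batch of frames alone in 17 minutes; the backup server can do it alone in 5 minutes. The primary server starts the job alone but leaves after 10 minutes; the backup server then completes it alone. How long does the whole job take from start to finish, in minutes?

205/17 minutes

In 10 minutes the primary server does 10/17 of the job, leaving 7/17.
The backup server works at 1/5 per minute, so finishing takes 7/17 ÷ 1/5 = 35/17 minutes.
Total time = 10 + 35/17 = 205/17 minutes.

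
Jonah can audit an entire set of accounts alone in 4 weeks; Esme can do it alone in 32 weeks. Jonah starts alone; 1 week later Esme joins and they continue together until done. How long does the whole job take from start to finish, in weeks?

In 1 week Jonah does 1/4 of the job, leaving 3/4.
Jonah and Esme together work at 9/32 per week, so finishing takes 3/4 ÷ 9/32 = 8/3 weeks.
Total time = 1 + 8/3 = 11/3 weeks.

11/3 weeks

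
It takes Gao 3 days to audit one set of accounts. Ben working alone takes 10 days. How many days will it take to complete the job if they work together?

30/13 days

With two workers the combined time is the product over the sum: 3·10/(3+10) = 30/13 days.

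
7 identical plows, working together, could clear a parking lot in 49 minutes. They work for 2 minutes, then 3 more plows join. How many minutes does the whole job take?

349/10 minutes

One plow does 1/343 of the job per minute.
After 2 minutes with 7 plows, 2/49 is done (47/49 left).
With 10 plows the rate is 10/343, so the rest takes 47/49 ÷ 10/343 = 329/10 minutes.
Total = 2 + 329/10 = 349/10 minutes.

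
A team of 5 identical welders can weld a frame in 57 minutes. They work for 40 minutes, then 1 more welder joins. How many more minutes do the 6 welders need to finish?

85/6 minutes

One welder does 1/285 of the job per minute.
After 40 minutes with 5 welders, 40/57 is done (17/57 left).
With 6 welders the rate is 6/285 = 2/95, so the rest takes 17/57 ÷ 2/95 = 85/6 minutes.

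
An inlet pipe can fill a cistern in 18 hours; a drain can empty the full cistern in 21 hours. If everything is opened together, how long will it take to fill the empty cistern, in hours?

Net rate = 1/18 − 1/21 = (7 − 6)/126 = 1/126 per hour.
Filling time = 1 ÷ (1/126) = 126 hours.

126 hours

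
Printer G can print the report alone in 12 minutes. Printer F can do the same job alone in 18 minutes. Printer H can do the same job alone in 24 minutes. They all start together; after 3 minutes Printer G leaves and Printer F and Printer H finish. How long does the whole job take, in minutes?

In the first 3 minutes the combined rate is 13/72, so 13/24 of the job is done, leaving 11/24.
After Printer G leaves the rate is 7/72 per minute; the remaining 11/24 takes 33/7 minutes.
Total = 3 + 33/7 = 54/7 minutes.

54/7 minutes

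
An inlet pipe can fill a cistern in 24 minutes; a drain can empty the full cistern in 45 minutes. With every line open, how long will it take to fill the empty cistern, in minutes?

360/7 minutes

Net rate = 1/24 − 1/45 = (15 − 8)/360 = 7/360 per minute.
Filling time = 1 ÷ (7/360) = 360/7 minutes.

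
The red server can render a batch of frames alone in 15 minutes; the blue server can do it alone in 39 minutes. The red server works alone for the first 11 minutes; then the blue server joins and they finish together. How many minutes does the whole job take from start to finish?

125/9 minutes

In 11 minutes the red server does 11/15 of the job, leaving 4/15.
The red server and the blue server together work at 6/65 per minute, so finishing takes 4/15 ÷ 6/65 = 26/9 minutes.
Total time = 11 + 26/9 = 125/9 minutes.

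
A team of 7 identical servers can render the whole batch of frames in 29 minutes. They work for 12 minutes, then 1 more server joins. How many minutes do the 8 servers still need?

One server does 1/203 of the job per minute.
After 12 minutes with 7 servers, 12/29 is done (17/29 left).
With 8 servers the rate is 8/203, so the rest takes 17/29 ÷ 8/203 = 119/8 minutes.

119/8 minutes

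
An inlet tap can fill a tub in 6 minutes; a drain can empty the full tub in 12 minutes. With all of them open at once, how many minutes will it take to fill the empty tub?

12 minutes

Net rate = 1/6 − 1/12 = (2 − 1)/12 = 1/12 per minute.
Filling time = 1 ÷ (1/12) = 12 minutes.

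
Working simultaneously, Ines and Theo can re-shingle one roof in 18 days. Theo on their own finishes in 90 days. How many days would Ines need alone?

45/2 days

Combined rate is 1/18 per day.
Known contribution: 1/90 per day.
So Ines's rate is 1/18 − 1/90 = 2/45, meaning 45/2 days alone.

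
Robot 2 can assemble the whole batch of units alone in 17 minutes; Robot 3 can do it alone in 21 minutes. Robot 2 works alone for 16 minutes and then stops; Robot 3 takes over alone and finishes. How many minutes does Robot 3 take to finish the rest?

In 16 minutes Robot 2 does 16/17 of the job, leaving 1/17.
Robot 3 works at 1/21 per minute, so finishing takes 1/17 ÷ 1/21 = 21/17 minutes.

21/17 minutes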